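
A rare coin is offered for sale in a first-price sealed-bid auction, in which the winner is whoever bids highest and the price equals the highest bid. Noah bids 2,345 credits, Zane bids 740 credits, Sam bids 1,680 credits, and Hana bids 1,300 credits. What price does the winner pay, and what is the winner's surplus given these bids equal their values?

Sorted high to low: Noah 2,345 credits, then Sam 1,680 credits, then Hana 1,300 credits, then Zane 740 credits.
Noah is the highest bidder, so Noah wins.
Under the first-price rule, the price is the highest bid: 2,345 credits.
Surplus = 2,345 credits − 2,345 credits = 0 credits.

The winner pays 2,345 credits for a surplus of 0 credits.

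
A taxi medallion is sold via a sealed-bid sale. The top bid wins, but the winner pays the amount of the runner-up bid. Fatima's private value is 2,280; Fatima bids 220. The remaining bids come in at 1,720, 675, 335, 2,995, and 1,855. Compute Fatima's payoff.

Payoff = 0.

Highest competing bid: 2,995.
Fatima's bid 220 is not the highest, so Fatima loses, pays nothing, and earns zero payoff.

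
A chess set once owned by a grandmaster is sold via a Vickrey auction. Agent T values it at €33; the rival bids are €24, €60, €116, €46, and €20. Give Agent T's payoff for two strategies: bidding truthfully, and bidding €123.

The highest competing bid is €116.
Bidding truthfully at €33: the top bid is €116 (a rival), so Agent T loses. Payoff = €0.
Bidding €123: Agent T has the top bid, wins, and pays the second-highest bid €116. Payoff = €33 − €116 = -€83.
This is the dominant-strategy logic: truthful bidding weakly beats any alternative.

(a) €0  (b) -€83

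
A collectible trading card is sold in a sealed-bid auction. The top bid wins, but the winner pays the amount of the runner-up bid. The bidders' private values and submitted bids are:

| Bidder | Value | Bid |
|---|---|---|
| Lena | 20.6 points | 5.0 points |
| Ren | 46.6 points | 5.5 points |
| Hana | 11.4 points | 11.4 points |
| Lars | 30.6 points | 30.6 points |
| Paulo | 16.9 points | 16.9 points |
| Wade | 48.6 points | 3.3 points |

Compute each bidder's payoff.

Payoffs: Lena 0.0 points, Ren 0.0 points, Hana 0.0 points, Lars 13.7 points, Paulo 0.0 points, Wade 0.0 points.

Ranking the bids: Lars 30.6 points > Paulo 16.9 points > Hana 11.4 points > Ren 5.5 points > Lena 5.0 points > Wade 3.3 points.
Lars has the top bid and wins; the price is the second-highest bid, 16.9 points.
Lars's payoff = 30.6 points − 16.9 points = 13.7 points. All other bidders lose, so their payoff is 0.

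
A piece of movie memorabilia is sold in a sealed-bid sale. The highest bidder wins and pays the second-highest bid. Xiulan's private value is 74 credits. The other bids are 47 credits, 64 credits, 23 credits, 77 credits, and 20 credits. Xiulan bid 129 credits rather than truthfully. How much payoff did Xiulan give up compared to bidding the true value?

The highest competing bid is 77 credits.
Bidding truthfully at 74 credits: the top bid is 77 credits (a rival), so Xiulan loses. Payoff = 0 credits.
Bidding 129 credits: Xiulan has the top bid, wins, and pays the second-highest bid 77 credits. Payoff = 74 credits − 77 credits = -3 credits.
Regret = truthful payoff − actual payoff = 0 credits − -3 credits = 3 credits.

Payoff forgone: 3 credits.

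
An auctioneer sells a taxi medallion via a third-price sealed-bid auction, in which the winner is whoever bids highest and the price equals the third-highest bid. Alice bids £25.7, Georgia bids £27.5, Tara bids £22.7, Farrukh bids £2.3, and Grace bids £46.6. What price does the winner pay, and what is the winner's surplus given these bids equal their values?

Bids in descending order: Grace £46.6, then Georgia £27.5, then Alice £25.7, then Tara £22.7, then Farrukh £2.3.
Grace is the highest bidder, so Grace wins.
Under the third-price rule, the price is the third-highest bid: £25.7.
Surplus = £46.6 − £25.7 = £20.9.

The winner pays £25.7 for a surplus of £20.9.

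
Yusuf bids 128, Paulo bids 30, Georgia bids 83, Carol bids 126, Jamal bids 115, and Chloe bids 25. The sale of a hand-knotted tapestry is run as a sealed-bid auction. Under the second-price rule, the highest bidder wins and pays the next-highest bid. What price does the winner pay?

Ordered from highest: Yusuf 128, then Carol 126, then Jamal 115, then Georgia 83, then Paulo 30, then Chloe 25.
Yusuf has the highest bid, so Yusuf wins.
The second-highest bid is 126, so that is what Yusuf pays.

126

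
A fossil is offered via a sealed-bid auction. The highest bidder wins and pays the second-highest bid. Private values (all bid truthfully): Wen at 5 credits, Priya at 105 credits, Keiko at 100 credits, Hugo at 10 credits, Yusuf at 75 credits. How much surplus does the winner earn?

Surplus = 5 credits.

Ranking the bids: Priya 105 credits, then Keiko 100 credits, then Yusuf 75 credits, then Hugo 10 credits, then Wen 5 credits.
Priya wins with the top bid and pays the second-highest, 100 credits.
Surplus = 105 credits − 100 credits = 5 credits.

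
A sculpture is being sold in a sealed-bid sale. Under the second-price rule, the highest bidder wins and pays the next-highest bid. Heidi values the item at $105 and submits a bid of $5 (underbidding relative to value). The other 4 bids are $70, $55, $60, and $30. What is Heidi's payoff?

$0

Highest competing bid: $70.
Heidi's bid $5 is not the highest, so Heidi loses, pays nothing, and earns zero payoff.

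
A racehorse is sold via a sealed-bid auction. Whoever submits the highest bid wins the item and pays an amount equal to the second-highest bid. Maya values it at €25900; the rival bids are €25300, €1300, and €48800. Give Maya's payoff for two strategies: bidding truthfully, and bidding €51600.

The highest competing bid is €48800.
Bidding truthfully at €25900: the top bid is €48800 (a rival), so Maya loses. Payoff = €0.
Bidding €51600: Maya has the top bid, wins, and pays the second-highest bid €48800. Payoff = €25900 − €48800 = -€22900.

Truthful: €0; alternative: -€22900.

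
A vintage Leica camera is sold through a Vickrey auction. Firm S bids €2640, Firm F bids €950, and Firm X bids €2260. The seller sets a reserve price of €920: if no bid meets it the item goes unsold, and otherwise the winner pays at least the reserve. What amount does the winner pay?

Ranking the bids: Firm S €2640 > Firm X €2260 > Firm F €950.
Firm S has the highest bid, so Firm S wins.
The second-highest bid is €2260, which exceeds the reserve, so that sets the price.

Price paid: €2260.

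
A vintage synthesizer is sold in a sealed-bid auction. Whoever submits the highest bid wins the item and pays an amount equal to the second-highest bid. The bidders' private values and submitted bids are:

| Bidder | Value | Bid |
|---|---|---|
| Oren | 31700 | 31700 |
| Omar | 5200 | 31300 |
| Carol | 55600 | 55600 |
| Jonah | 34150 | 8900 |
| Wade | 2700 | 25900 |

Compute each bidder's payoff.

Payoffs: Oren 0, Omar 0, Carol 23900, Jonah 0, Wade 0.

Ordered from highest: Carol 55600 > Oren 31700 > Omar 31300 > Wade 25900 > Jonah 8900.
Carol has the top bid and wins; the price is the second-highest bid, 31700.
Carol's payoff = 55600 − 31700 = 23900. All other bidders lose, so their payoff is 0.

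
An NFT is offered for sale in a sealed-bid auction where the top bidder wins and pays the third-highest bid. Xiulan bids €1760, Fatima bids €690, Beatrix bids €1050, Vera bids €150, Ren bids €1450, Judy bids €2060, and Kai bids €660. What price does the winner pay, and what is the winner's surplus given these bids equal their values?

Price €1450; surplus €610.

Ranking the bids: Judy €2060; Xiulan €1760; Ren €1450; Beatrix €1050; Fatima €690; Kai €660; Vera €150.
Judy is the highest bidder, so Judy wins.
Under the third-price rule, the price is the third-highest bid: €1450.
Surplus = €2060 − €1450 = €610.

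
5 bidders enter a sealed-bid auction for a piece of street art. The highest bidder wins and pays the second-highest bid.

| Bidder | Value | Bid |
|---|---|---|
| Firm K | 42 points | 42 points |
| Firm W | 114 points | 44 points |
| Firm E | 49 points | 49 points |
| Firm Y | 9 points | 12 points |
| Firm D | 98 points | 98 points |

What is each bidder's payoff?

Firm K 0 points, Firm W 0 points, Firm E 0 points, Firm Y 0 points, Firm D 49 points.

Ordered from highest: Firm D 98 points > Firm E 49 points > Firm W 44 points > Firm K 42 points > Firm Y 12 points.
Firm D has the top bid and wins; the price is the second-highest bid, 49 points.
Firm D's payoff = 98 points − 49 points = 49 points. All other bidders lose, so their payoff is 0.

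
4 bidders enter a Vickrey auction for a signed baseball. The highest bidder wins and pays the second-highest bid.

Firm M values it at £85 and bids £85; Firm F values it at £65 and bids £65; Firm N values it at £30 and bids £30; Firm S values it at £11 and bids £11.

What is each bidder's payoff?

Firm M £20, Firm F £0, Firm N £0, Firm S £0.

Sorted high to low: Firm M £85, then Firm F £65, then Firm N £30, then Firm S £11.
Firm M has the top bid and wins; the price is the second-highest bid, £65.
Firm M's payoff = £85 − £65 = £20. All other bidders lose, so their payoff is 0.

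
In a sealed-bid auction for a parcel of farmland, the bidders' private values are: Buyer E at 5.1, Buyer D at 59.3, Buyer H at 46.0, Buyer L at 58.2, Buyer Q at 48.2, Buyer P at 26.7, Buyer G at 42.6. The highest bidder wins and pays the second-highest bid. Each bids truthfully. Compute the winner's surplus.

Sorted high to low: Buyer D 59.3 > Buyer L 58.2 > Buyer Q 48.2 > Buyer H 46.0 > Buyer G 42.6 > Buyer P 26.7 > Buyer E 5.1.
Buyer D wins with the top bid and pays the second-highest, 58.2.
Surplus = 59.3 − 58.2 = 1.1.

Winner's surplus: 1.1.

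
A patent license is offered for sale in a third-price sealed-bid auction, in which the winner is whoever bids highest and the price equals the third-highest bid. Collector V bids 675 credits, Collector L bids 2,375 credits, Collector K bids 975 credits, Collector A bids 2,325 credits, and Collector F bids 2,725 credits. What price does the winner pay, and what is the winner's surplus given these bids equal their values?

The winner pays 2,325 credits for a surplus of 400 credits.

Bids in descending order: Collector F 2,725 credits > Collector L 2,375 credits > Collector A 2,325 credits > Collector K 975 credits > Collector V 675 credits.
Collector F is the highest bidder, so Collector F wins.
Under the third-price rule, the price is the third-highest bid: 2,325 credits.
Surplus = 2,725 credits − 2,325 credits = 400 credits.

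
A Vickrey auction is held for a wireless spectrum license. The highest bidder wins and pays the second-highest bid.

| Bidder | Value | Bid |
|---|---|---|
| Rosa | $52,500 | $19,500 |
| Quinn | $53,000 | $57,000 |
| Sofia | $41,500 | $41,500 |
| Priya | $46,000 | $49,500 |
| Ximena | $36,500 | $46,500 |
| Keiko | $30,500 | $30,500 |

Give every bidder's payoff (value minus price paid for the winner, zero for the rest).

Ranking the bids: Quinn $57,000, then Priya $49,500, then Ximena $46,500, then Sofia $41,500, then Keiko $30,500, then Rosa $19,500.
Quinn has the top bid and wins; the price is the second-highest bid, $49,500.
Quinn's payoff = $53,000 − $49,500 = $3,500. All other bidders lose, so their payoff is 0.

Payoffs: Rosa $0, Quinn $3,500, Sofia $0, Priya $0, Ximena $0, Keiko $0.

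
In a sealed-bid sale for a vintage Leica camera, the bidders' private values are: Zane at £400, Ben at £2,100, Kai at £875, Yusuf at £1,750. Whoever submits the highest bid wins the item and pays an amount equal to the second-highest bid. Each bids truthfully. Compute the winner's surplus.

Bids in descending order: Ben £2,100, then Yusuf £1,750, then Kai £875, then Zane £400.
Ben wins with the top bid and pays the second-highest, £1,750.
Surplus = £2,100 − £1,750 = £350.

£350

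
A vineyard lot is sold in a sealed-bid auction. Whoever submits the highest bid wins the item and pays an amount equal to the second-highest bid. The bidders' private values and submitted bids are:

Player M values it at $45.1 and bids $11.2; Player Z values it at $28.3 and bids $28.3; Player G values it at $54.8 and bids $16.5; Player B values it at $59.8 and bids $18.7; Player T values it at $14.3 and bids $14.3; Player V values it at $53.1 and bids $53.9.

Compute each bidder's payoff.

Payoffs: Player M $0.0, Player Z $0.0, Player G $0.0, Player B $0.0, Player T $0.0, Player V $24.8.

Ranking the bids: Player V $53.9, then Player Z $28.3, then Player B $18.7, then Player G $16.5, then Player T $14.3, then Player M $11.2.
Player V has the top bid and wins; the price is the second-highest bid, $28.3.
Player V's payoff = $53.1 − $28.3 = $24.8. All other bidders lose, so their payoff is 0.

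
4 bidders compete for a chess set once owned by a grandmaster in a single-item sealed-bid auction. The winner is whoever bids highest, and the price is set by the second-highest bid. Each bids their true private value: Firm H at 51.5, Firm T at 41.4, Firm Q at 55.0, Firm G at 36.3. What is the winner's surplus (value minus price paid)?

Winner's surplus: 3.5.

Ranking the bids: Firm Q 55.0; Firm H 51.5; Firm T 41.4; Firm G 36.3.
Firm Q wins with the top bid and pays the second-highest, 51.5.
Surplus = 55.0 − 51.5 = 3.5.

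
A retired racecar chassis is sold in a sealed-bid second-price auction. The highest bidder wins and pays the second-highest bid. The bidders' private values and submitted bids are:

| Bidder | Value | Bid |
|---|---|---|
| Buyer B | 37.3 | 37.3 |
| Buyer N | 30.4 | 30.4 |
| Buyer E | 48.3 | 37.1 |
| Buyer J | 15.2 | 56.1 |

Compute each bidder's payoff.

Sorted high to low: Buyer J 56.1; Buyer B 37.3; Buyer E 37.1; Buyer N 30.4.
Buyer J has the top bid and wins; the price is the second-highest bid, 37.3.
Buyer J's payoff = 15.2 − 37.3 = -22.1. All other bidders lose, so their payoff is 0.

Buyer B 0.0, Buyer N 0.0, Buyer E 0.0, Buyer J -22.1.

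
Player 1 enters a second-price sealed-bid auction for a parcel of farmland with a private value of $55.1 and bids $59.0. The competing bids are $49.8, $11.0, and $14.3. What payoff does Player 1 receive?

Highest competing bid: $49.8.
Player 1's bid $59.0 is the highest overall, so Player 1 wins and pays the second-highest bid, $49.8.
Payoff = value − price = $55.1 − $49.8 = $5.3.

The bidder's payoff: $5.3.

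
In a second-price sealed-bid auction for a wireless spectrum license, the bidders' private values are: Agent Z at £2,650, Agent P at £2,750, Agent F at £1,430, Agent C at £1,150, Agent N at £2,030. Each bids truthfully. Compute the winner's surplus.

Surplus = £100.

Bids in descending order: Agent P £2,750; Agent Z £2,650; Agent N £2,030; Agent F £1,430; Agent C £1,150.
Agent P wins with the top bid and pays the second-highest, £2,650.
Surplus = £2,750 − £2,650 = £100.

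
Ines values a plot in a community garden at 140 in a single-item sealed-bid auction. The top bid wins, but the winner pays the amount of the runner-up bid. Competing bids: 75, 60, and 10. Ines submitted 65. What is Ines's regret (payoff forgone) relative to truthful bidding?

The highest competing bid is 75.
Bidding truthfully at 140: Ines has the top bid, wins, and pays the second-highest bid 75. Payoff = 140 − 75 = 65.
Bidding 65: the top bid is 75 (a rival), so Ines loses. Payoff = 0.
Regret = truthful payoff − actual payoff = 65 − 0 = 65.

65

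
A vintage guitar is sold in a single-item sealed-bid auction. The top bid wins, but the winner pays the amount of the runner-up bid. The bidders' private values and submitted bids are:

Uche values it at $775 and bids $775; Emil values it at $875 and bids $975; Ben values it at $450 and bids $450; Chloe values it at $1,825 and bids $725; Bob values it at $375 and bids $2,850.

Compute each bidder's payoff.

Sorted high to low: Bob $2,850 > Emil $975 > Uche $775 > Chloe $725 > Ben $450.
Bob has the top bid and wins; the price is the second-highest bid, $975.
Bob's payoff = $375 − $975 = -$600. All other bidders lose, so their payoff is 0.

Uche $0, Emil $0, Ben $0, Chloe $0, Bob -$600.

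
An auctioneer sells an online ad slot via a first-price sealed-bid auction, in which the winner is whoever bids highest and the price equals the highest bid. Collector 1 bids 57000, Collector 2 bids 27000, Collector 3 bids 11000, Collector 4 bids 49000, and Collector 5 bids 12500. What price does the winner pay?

Ranking the bids: Collector 1 57000; Collector 4 49000; Collector 2 27000; Collector 5 12500; Collector 3 11000.
Collector 1 is the highest bidder, so Collector 1 wins.
Under the first-price rule, the price is the highest bid: 57000.

Price paid: 57000.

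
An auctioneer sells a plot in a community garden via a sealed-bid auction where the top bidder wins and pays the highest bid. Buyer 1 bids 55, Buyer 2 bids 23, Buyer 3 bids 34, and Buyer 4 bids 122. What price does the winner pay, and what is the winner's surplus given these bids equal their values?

The winner pays 122 for a surplus of 0.

Ordered from highest: Buyer 4 122, then Buyer 1 55, then Buyer 3 34, then Buyer 2 23.
Buyer 4 is the highest bidder, so Buyer 4 wins.
Under the first-price rule, the price is the highest bid: 122.
Surplus = 122 − 122 = 0.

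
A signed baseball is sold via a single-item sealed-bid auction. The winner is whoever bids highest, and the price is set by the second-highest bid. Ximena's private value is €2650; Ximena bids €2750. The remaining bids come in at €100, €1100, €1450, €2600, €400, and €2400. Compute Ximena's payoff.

Highest competing bid: €2600.
Ximena's bid €2750 is the highest overall, so Ximena wins and pays the second-highest bid, €2600.
Payoff = value − price = €2650 − €2600 = €50.

Payoff = €50.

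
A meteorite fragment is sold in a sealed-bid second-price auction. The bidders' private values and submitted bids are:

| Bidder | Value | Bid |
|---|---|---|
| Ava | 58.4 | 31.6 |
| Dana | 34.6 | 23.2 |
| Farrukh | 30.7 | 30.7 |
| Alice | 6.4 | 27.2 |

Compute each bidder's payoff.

Bids in descending order: Ava 31.6, then Farrukh 30.7, then Alice 27.2, then Dana 23.2.
Ava has the top bid and wins; the price is the second-highest bid, 30.7.
Ava's payoff = 58.4 − 30.7 = 27.7. All other bidders lose, so their payoff is 0.

Payoffs: Ava 27.7, Dana 0.0, Farrukh 0.0, Alice 0.0.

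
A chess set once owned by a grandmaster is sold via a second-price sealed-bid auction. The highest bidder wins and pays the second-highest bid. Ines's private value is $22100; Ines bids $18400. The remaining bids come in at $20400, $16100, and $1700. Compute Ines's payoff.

Payoff = $0.

Highest competing bid: $20400.
Ines's bid $18400 is not the highest, so Ines loses, pays nothing, and earns zero payoff.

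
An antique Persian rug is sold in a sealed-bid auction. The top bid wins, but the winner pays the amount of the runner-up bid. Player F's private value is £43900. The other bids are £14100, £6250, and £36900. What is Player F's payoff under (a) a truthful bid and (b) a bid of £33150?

The highest competing bid is £36900.
Bidding truthfully at £43900: Player F has the top bid, wins, and pays the second-highest bid £36900. Payoff = £43900 − £36900 = £7000.
Bidding £33150: the top bid is £36900 (a rival), so Player F loses. Payoff = £0.

(a) £7000  (b) £0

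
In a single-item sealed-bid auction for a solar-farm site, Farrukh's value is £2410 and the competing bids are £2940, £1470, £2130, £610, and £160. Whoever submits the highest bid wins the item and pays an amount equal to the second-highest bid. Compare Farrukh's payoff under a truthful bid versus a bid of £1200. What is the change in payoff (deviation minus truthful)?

The highest competing bid is £2940.
Bidding truthfully at £2410: the top bid is £2940 (a rival), so Farrukh loses. Payoff = £0.
Bidding £1200: the top bid is £2940 (a rival), so Farrukh loses. Payoff = £0.
Change = £0 − £0 = £0.
The bid only affects whether you win, not the price — here both bids land on the same side of the top rival bid, so the deviation is payoff-neutral.

Change in payoff: £0.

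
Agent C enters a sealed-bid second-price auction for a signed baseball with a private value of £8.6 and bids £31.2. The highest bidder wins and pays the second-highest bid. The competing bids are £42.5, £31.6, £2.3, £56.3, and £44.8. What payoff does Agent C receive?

Payoff = £0.0.

Highest competing bid: £56.3.
Agent C's bid £31.2 is not the highest, so Agent C loses, pays nothing, and earns zero payoff.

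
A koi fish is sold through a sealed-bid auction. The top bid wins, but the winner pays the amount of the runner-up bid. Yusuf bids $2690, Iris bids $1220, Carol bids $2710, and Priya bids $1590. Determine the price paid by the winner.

Bids in descending order: Carol $2710; Yusuf $2690; Priya $1590; Iris $1220.
Carol has the highest bid, so Carol wins.
The second-highest bid is $2690, so that is what Carol pays.

Price paid: $2690.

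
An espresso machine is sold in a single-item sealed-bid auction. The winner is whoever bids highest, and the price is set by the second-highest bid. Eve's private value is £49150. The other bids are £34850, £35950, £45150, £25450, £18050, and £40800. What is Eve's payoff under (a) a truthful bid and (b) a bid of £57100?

(a) £4000  (b) £4000

The highest competing bid is £45150.
Bidding truthfully at £49150: Eve has the top bid, wins, and pays the second-highest bid £45150. Payoff = £49150 − £45150 = £4000.
Bidding £57100: Eve has the top bid, wins, and pays the second-highest bid £45150. Payoff = £49150 − £45150 = £4000.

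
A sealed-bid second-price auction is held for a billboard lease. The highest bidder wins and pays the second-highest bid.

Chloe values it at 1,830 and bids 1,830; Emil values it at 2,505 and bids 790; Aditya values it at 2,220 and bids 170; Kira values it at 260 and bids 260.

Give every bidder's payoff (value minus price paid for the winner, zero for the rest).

Ranking the bids: Chloe 1,830, then Emil 790, then Kira 260, then Aditya 170.
Chloe has the top bid and wins; the price is the second-highest bid, 790.
Chloe's payoff = 1,830 − 790 = 1,040. All other bidders lose, so their payoff is 0.

Payoffs: Chloe 1,040, Emil 0, Aditya 0, Kira 0.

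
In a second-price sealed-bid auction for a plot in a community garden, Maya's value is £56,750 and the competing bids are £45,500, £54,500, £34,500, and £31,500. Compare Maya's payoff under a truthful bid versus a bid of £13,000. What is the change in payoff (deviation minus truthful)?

Change in payoff: -£2,250.

The highest competing bid is £54,500.
Bidding truthfully at £56,750: Maya has the top bid, wins, and pays the second-highest bid £54,500. Payoff = £56,750 − £54,500 = £2,250.
Bidding £13,000: the top bid is £54,500 (a rival), so Maya loses. Payoff = £0.
Change = £0 − £2,250 = -£2,250.
Deviating from a truthful bid can only lose payoff in a second-price auction — never gain.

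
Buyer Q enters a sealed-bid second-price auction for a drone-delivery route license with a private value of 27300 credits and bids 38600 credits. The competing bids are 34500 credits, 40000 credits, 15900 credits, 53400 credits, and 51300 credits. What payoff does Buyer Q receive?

Payoff = 0 credits.

Highest competing bid: 53400 credits.
Buyer Q's bid 38600 credits is not the highest, so Buyer Q loses, pays nothing, and earns zero payoff.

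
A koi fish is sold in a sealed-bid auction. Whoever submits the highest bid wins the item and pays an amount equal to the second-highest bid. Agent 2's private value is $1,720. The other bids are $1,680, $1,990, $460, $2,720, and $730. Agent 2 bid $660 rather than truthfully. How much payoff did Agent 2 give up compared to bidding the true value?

The highest competing bid is $2,720.
Bidding truthfully at $1,720: the top bid is $2,720 (a rival), so Agent 2 loses. Payoff = $0.
Bidding $660: the top bid is $2,720 (a rival), so Agent 2 loses. Payoff = $0.
Regret = truthful payoff − actual payoff = $0 − $0 = $0.

$0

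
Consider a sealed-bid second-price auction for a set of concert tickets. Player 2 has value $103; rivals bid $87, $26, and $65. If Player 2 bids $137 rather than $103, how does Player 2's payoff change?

The highest competing bid is $87.
Bidding truthfully at $103: Player 2 has the top bid, wins, and pays the second-highest bid $87. Payoff = $103 − $87 = $16.
Bidding $137: Player 2 has the top bid, wins, and pays the second-highest bid $87. Payoff = $103 − $87 = $16.
Change = $16 − $16 = $0.

Change in payoff: $0.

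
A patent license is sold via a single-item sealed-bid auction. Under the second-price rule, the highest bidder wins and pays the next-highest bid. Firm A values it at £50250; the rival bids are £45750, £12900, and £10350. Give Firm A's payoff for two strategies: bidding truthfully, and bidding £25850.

The highest competing bid is £45750.
Bidding truthfully at £50250: Firm A has the top bid, wins, and pays the second-highest bid £45750. Payoff = £50250 − £45750 = £4500.
Bidding £25850: the top bid is £45750 (a rival), so Firm A loses. Payoff = £0.

Truthful: £4500; alternative: £0.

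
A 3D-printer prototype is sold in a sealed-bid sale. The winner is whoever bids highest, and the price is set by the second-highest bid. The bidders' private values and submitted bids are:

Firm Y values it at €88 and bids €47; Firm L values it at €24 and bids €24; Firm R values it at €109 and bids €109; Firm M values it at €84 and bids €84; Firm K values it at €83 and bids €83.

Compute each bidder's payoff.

Firm Y €0, Firm L €0, Firm R €25, Firm M €0, Firm K €0.

Sorted high to low: Firm R €109 > Firm M €84 > Firm K €83 > Firm Y €47 > Firm L €24.
Firm R has the top bid and wins; the price is the second-highest bid, €84.
Firm R's payoff = €109 − €84 = €25. All other bidders lose, so their payoff is 0.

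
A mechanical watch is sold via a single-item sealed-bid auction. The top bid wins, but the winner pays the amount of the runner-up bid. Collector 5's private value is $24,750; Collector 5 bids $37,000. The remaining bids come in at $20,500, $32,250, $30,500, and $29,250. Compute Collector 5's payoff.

-$7,500

Highest competing bid: $32,250.
Collector 5's bid $37,000 is the highest overall, so Collector 5 wins and pays the second-highest bid, $32,250.
Payoff = value − price = $24,750 − $32,250 = -$7,500.
Overbidding won the item at a price above value — truthful bidding would have avoided this loss.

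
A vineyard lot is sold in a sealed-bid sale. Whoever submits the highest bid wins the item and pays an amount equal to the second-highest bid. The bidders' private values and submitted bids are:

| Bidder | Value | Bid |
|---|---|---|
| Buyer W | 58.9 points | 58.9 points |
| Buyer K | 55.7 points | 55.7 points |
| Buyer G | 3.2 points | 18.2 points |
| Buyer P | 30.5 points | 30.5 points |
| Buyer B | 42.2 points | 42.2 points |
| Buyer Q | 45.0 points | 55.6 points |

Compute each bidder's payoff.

Payoffs: Buyer W 3.2 points, Buyer K 0.0 points, Buyer G 0.0 points, Buyer P 0.0 points, Buyer B 0.0 points, Buyer Q 0.0 points.

Ranking the bids: Buyer W 58.9 points > Buyer K 55.7 points > Buyer Q 55.6 points > Buyer B 42.2 points > Buyer P 30.5 points > Buyer G 18.2 points.
Buyer W has the top bid and wins; the price is the second-highest bid, 55.7 points.
Buyer W's payoff = 58.9 points − 55.7 points = 3.2 points. All other bidders lose, so their payoff is 0.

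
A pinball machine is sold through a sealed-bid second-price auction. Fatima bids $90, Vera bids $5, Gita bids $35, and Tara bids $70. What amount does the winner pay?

The winner pays $70.

Ordered from highest: Fatima $90; Tara $70; Gita $35; Vera $5.
Fatima has the highest bid, so Fatima wins.
The second-highest bid is $70, so that is what Fatima pays.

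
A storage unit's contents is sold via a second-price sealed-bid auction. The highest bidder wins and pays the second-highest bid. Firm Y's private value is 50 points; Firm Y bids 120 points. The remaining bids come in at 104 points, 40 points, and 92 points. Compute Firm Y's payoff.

Highest competing bid: 104 points.
Firm Y's bid 120 points is the highest overall, so Firm Y wins and pays the second-highest bid, 104 points.
Payoff = value − price = 50 points − 104 points = -54 points.
Overbidding won the item at a price above value — truthful bidding would have avoided this loss.

-54 points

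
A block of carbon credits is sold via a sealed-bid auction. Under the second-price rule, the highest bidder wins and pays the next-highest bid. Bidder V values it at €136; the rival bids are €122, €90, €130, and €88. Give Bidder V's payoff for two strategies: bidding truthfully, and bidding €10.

The highest competing bid is €130.
Bidding truthfully at €136: Bidder V has the top bid, wins, and pays the second-highest bid €130. Payoff = €136 − €130 = €6.
Bidding €10: the top bid is €130 (a rival), so Bidder V loses. Payoff = €0.

Truthful: €6; alternative: €0.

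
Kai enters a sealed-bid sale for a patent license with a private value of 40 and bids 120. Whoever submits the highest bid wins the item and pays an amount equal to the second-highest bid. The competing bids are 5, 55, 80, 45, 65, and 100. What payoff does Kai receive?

Kai's payoff: -60.

Highest competing bid: 100.
Kai's bid 120 is the highest overall, so Kai wins and pays the second-highest bid, 100.
Payoff = value − price = 40 − 100 = -60.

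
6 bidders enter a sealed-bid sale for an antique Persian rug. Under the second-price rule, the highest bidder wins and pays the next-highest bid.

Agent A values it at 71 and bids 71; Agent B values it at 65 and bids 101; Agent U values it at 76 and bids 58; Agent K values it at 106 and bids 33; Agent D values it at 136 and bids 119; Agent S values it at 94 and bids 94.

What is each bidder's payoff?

Bids in descending order: Agent D 119 > Agent B 101 > Agent S 94 > Agent A 71 > Agent U 58 > Agent K 33.
Agent D has the top bid and wins; the price is the second-highest bid, 101.
Agent D's payoff = 136 − 101 = 35. All other bidders lose, so their payoff is 0.

Payoffs: Agent A 0, Agent B 0, Agent U 0, Agent K 0, Agent D 35, Agent S 0.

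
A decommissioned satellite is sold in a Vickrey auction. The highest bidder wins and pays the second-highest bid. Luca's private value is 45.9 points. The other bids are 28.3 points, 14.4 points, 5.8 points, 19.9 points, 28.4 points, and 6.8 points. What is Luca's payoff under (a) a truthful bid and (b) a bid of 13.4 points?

(a) 17.5 points  (b) 0.0 points

The highest competing bid is 28.4 points.
Bidding truthfully at 45.9 points: Luca has the top bid, wins, and pays the second-highest bid 28.4 points. Payoff = 45.9 points − 28.4 points = 17.5 points.
Bidding 13.4 points: the top bid is 28.4 points (a rival), so Luca loses. Payoff = 0.0 points.
This is the dominant-strategy logic: truthful bidding weakly beats any alternative.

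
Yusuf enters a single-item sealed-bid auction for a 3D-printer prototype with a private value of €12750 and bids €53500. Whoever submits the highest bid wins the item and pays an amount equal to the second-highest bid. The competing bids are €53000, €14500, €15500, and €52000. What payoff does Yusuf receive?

Highest competing bid: €53000.
Yusuf's bid €53500 is the highest overall, so Yusuf wins and pays the second-highest bid, €53000.
Payoff = value − price = €12750 − €53000 = -€40250.

-€40250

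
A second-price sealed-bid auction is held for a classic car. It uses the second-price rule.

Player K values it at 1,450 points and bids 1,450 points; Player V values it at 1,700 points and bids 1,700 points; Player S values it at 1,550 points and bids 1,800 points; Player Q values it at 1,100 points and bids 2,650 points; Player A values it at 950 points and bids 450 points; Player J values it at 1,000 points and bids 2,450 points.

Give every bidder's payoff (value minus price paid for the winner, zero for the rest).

Sorted high to low: Player Q 2,650 points, then Player J 2,450 points, then Player S 1,800 points, then Player V 1,700 points, then Player K 1,450 points, then Player A 450 points.
Player Q has the top bid and wins; the price is the second-highest bid, 2,450 points.
Player Q's payoff = 1,100 points − 2,450 points = -1,350 points. All other bidders lose, so their payoff is 0.

Player K 0 points, Player V 0 points, Player S 0 points, Player Q -1,350 points, Player A 0 points, Player J 0 points.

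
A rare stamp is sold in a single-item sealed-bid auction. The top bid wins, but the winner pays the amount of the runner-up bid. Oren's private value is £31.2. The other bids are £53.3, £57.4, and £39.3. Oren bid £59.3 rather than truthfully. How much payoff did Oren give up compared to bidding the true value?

£26.2

The highest competing bid is £57.4.
Bidding truthfully at £31.2: the top bid is £57.4 (a rival), so Oren loses. Payoff = £0.0.
Bidding £59.3: Oren has the top bid, wins, and pays the second-highest bid £57.4. Payoff = £31.2 − £57.4 = -£26.2.
Regret = truthful payoff − actual payoff = £0.0 − -£26.2 = £26.2.
This is the dominant-strategy logic: truthful bidding weakly beats any alternative.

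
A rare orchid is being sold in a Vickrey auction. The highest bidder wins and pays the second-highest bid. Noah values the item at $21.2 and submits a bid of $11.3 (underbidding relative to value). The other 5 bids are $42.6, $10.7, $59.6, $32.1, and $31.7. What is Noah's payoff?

Payoff = $0.0.

Highest competing bid: $59.6.
Noah's bid $11.3 is not the highest, so Noah loses, pays nothing, and earns zero payoff.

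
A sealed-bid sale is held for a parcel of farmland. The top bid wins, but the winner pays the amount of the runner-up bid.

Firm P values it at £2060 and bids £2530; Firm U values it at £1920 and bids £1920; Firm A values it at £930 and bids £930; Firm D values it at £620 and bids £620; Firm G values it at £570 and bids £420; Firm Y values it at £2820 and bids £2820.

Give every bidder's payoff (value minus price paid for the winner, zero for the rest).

Payoffs: Firm P £0, Firm U £0, Firm A £0, Firm D £0, Firm G £0, Firm Y £290.

Sorted high to low: Firm Y £2820 > Firm P £2530 > Firm U £1920 > Firm A £930 > Firm D £620 > Firm G £420.
Firm Y has the top bid and wins; the price is the second-highest bid, £2530.
Firm Y's payoff = £2820 − £2530 = £290. All other bidders lose, so their payoff is 0.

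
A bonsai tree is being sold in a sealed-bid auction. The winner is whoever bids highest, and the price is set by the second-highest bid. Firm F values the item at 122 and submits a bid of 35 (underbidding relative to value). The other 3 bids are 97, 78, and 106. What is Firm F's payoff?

Highest competing bid: 106.
Firm F's bid 35 is not the highest, so Firm F loses, pays nothing, and earns zero payoff.

Payoff = 0.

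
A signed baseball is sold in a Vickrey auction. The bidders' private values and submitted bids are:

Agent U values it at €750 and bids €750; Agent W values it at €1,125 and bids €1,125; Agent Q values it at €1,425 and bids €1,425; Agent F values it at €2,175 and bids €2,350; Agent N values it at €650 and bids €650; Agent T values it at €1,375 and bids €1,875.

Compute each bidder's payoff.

Agent U €0, Agent W €0, Agent Q €0, Agent F €300, Agent N €0, Agent T €0.

Sorted high to low: Agent F €2,350; Agent T €1,875; Agent Q €1,425; Agent W €1,125; Agent U €750; Agent N €650.
Agent F has the top bid and wins; the price is the second-highest bid, €1,875.
Agent F's payoff = €2,175 − €1,875 = €300. All other bidders lose, so their payoff is 0.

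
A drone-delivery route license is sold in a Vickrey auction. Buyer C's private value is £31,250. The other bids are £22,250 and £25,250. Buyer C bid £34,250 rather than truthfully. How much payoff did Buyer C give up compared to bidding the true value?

Regret: £0.

The highest competing bid is £25,250.
Bidding truthfully at £31,250: Buyer C has the top bid, wins, and pays the second-highest bid £25,250. Payoff = £31,250 − £25,250 = £6,000.
Bidding £34,250: Buyer C has the top bid, wins, and pays the second-highest bid £25,250. Payoff = £31,250 − £25,250 = £6,000.
Regret = truthful payoff − actual payoff = £6,000 − £6,000 = £0.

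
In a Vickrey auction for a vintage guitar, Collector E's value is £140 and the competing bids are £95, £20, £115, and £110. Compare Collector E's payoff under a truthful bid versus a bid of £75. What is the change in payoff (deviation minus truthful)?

Change in payoff: -£25.

The highest competing bid is £115.
Bidding truthfully at £140: Collector E has the top bid, wins, and pays the second-highest bid £115. Payoff = £140 − £115 = £25.
Bidding £75: the top bid is £115 (a rival), so Collector E loses. Payoff = £0.
Change = £0 − £25 = -£25.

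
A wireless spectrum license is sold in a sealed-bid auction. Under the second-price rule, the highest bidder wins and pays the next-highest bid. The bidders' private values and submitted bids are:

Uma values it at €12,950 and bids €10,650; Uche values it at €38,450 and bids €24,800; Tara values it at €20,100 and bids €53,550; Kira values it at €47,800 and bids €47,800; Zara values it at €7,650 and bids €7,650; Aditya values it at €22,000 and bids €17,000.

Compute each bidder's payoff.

Bids in descending order: Tara €53,550, then Kira €47,800, then Uche €24,800, then Aditya €17,000, then Uma €10,650, then Zara €7,650.
Tara has the top bid and wins; the price is the second-highest bid, €47,800.
Tara's payoff = €20,100 − €47,800 = -€27,700. All other bidders lose, so their payoff is 0.

Uma €0, Uche €0, Tara -€27,700, Kira €0, Zara €0, Aditya €0.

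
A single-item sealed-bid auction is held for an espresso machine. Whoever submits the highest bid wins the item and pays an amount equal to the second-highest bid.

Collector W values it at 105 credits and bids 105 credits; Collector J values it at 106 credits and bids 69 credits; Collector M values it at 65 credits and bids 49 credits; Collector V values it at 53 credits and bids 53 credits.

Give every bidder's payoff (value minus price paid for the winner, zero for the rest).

Sorted high to low: Collector W 105 credits; Collector J 69 credits; Collector V 53 credits; Collector M 49 credits.
Collector W has the top bid and wins; the price is the second-highest bid, 69 credits.
Collector W's payoff = 105 credits − 69 credits = 36 credits. All other bidders lose, so their payoff is 0.

Payoffs: Collector W 36 credits, Collector J 0 credits, Collector M 0 credits, Collector V 0 credits.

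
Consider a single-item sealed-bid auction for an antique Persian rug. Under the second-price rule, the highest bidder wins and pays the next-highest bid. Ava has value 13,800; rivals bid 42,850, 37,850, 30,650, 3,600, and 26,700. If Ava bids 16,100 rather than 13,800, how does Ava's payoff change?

Payoff change: 0.

The highest competing bid is 42,850.
Bidding truthfully at 13,800: the top bid is 42,850 (a rival), so Ava loses. Payoff = 0.
Bidding 16,100: the top bid is 42,850 (a rival), so Ava loses. Payoff = 0.
Change = 0 − 0 = 0.
The bid only affects whether you win, not the price — here both bids land on the same side of the top rival bid, so the deviation is payoff-neutral.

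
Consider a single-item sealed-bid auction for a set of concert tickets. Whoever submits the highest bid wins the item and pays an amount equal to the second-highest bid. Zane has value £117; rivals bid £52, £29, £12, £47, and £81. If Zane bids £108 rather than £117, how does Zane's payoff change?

The highest competing bid is £81.
Bidding truthfully at £117: Zane has the top bid, wins, and pays the second-highest bid £81. Payoff = £117 − £81 = £36.
Bidding £108: Zane has the top bid, wins, and pays the second-highest bid £81. Payoff = £117 − £81 = £36.
Change = £36 − £36 = £0.

£0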